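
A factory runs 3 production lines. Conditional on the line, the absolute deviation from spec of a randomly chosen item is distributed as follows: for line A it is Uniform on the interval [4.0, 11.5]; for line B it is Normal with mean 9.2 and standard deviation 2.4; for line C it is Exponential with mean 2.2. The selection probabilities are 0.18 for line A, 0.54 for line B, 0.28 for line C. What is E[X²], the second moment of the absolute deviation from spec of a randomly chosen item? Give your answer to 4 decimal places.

For each component E[X²] = Var + (mean)², giving A: 64.75; B: 90.4; C: 9.68.
Overall E[X²] = 0.18·64.75 + 0.54·90.4 + 0.28·9.68 = 63.1814.

63.1814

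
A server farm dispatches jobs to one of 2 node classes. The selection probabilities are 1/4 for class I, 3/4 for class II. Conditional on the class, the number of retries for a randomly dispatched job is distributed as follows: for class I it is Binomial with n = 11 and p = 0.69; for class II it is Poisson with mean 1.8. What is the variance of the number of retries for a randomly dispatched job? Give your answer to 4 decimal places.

8.2240

Per component, I: μ=7.59, E[X²]=59.961; II: μ=1.8, E[X²]=5.04.
E[X] = 0.25·7.59 + 0.75·1.8 = 3.2475.
E[X²] = 0.25·59.961 + 0.75·5.04 = 18.7703.
Var(X) = E[X²] − (E[X])² = 18.7703 − 10.5463 = 8.22399.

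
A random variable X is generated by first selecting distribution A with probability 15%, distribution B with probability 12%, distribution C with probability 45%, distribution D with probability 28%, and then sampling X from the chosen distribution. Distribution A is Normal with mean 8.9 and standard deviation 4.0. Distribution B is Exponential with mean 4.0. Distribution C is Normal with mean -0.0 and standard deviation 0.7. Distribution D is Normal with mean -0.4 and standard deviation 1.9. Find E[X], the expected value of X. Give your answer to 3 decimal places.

Component means — A: 8.9; B: 4; C: -0; D: -0.4.
E[X] = 0.15·8.9 + 0.12·4 + 0.45·-0 + 0.28·-0.4 = 1.703.

1.703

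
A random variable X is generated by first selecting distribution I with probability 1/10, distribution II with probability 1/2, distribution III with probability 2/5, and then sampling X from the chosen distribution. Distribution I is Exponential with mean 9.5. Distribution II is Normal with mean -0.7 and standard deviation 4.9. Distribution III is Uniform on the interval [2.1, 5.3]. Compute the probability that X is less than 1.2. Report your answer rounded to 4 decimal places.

Conditional on each component, P(X < 1.2): I: 0.118664; II: 0.650901; III: 0.
By total probability, P(X < 1.2) = 0.1·0.118664 + 0.5·0.650901 + 0.4·0 = 0.337317.

0.3373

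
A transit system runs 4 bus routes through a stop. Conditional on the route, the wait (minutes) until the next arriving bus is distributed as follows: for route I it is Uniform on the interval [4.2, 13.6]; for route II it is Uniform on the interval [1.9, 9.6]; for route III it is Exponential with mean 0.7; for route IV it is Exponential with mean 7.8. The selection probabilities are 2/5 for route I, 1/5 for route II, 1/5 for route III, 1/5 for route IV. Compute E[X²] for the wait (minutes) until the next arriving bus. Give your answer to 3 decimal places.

66.762

For each component E[X²] = Var + (mean)², giving I: 86.5733; II: 38.0033; III: 0.98; IV: 121.68.
Overall E[X²] = 0.4·86.5733 + 0.2·38.0033 + 0.2·0.98 + 0.2·121.68 = 66.762.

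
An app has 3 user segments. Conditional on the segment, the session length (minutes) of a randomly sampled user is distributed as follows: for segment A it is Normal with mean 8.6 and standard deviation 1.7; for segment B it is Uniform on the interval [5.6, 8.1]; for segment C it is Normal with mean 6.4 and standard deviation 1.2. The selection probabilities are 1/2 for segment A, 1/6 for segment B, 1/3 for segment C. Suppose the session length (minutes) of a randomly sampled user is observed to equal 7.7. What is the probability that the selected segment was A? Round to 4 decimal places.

Likelihoods f(7.7 | ·): A: 0.203986; B: 0.4; C: 0.184877.
Posterior ∝ prior × likelihood. Numerator for A: 0.5·0.203986 = 0.101993.
Normalizing constant: 0.5·0.203986 + 0.166667·0.4 + 0.333333·0.184877 = 0.230285.
P(A | observation) = 0.101993 / 0.230285 = 0.442898.

0.4429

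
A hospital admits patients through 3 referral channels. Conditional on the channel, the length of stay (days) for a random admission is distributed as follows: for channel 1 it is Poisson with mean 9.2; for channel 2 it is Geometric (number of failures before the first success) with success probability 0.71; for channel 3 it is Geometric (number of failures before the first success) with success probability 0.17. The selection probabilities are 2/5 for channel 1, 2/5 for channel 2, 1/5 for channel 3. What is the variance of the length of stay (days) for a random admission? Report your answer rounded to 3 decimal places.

25.113

Per component, 1: μ=9.2, E[X²]=93.84; 2: μ=0.408451, E[X²]=0.742115; 3: μ=4.88235, E[X²]=52.5571.
E[X] = 0.4·9.2 + 0.4·0.408451 + 0.2·4.88235 = 4.81985.
E[X²] = 0.4·93.84 + 0.4·0.742115 + 0.2·52.5571 = 48.3443.
Var(X) = E[X²] − (E[X])² = 48.3443 − 23.231 = 25.1133.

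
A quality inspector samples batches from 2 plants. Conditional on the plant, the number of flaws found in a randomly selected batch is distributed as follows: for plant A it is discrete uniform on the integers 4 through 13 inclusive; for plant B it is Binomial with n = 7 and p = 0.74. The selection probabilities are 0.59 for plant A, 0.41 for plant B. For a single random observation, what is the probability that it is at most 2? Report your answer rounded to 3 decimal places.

0.006

Conditional on each plant, P(X ≤ 2): A: 0; B: 0.0153436.
By total probability, P(X ≤ 2) = 0.59·0 + 0.41·0.0153436 = 0.00629088.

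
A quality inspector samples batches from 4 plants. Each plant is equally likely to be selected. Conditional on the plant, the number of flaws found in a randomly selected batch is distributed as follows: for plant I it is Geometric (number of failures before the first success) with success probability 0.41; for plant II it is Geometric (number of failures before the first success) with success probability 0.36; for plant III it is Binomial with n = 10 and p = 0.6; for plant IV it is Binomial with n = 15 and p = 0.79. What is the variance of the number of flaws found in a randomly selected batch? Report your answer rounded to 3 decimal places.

Per component, I: μ=1.43902, E[X²]=5.58061; II: μ=1.77778, E[X²]=8.09877; III: μ=6, E[X²]=38.4; IV: μ=11.85, E[X²]=142.911.
E[X] = 0.25·1.43902 + 0.25·1.77778 + 0.25·6 + 0.25·11.85 = 5.2667.
E[X²] = 0.25·5.58061 + 0.25·8.09877 + 0.25·38.4 + 0.25·142.911 = 48.7476.
Var(X) = E[X²] − (E[X])² = 48.7476 − 27.7381 = 21.0095.

21.009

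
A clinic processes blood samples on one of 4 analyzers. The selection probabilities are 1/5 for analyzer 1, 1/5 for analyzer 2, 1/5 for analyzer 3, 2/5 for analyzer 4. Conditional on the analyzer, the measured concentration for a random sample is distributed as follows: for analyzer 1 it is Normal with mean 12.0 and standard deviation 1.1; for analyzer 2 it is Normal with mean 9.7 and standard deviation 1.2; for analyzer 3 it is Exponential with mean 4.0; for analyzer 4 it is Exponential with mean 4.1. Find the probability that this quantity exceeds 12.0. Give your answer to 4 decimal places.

Conditional on each analyzer, P(X > 12.0): 1: 0.5; 2: 0.0276401; 3: 0.0497871; 4: 0.0535666.
By total probability, P(X > 12.0) = 0.2·0.5 + 0.2·0.0276401 + 0.2·0.0497871 + 0.4·0.0535666 = 0.136912.

0.1369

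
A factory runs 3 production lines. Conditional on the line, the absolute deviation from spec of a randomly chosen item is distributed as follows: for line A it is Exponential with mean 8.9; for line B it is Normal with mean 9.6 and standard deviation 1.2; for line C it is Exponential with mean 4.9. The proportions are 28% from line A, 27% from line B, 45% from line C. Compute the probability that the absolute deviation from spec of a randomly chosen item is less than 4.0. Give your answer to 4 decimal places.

Conditional on each line, P(X < 4.0): A: 0.362014; B: 1.53063e-06; C: 0.557947.
By total probability, P(X < 4.0) = 0.28·0.362014 + 0.27·1.53063e-06 + 0.45·0.557947 = 0.352441.

0.3524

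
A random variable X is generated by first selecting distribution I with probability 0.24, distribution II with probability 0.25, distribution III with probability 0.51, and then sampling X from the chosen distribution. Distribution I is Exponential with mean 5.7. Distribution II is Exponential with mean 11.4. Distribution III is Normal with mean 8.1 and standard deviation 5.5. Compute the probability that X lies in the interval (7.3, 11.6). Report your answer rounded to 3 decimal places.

0.227

Conditional on each component, P(7.3 < X < 11.6): I: 0.147173; II: 0.165626; III: 0.295554.
By total probability, P(7.3 < X < 11.6) = 0.24·0.147173 + 0.25·0.165626 + 0.51·0.295554 = 0.227461.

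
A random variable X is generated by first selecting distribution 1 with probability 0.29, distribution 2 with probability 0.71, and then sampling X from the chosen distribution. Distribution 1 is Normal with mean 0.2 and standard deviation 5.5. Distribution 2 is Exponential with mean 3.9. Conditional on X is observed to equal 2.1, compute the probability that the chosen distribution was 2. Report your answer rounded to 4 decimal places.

0.8428

Likelihoods f(2.1 | ·): 1: 0.0683334; 2: 0.149653.
Posterior ∝ prior × likelihood. Numerator for 2: 0.71·0.149653 = 0.106253.
Normalizing constant: 0.29·0.0683334 + 0.71·0.149653 = 0.12607.
P(2 | observation) = 0.106253 / 0.12607 = 0.842812.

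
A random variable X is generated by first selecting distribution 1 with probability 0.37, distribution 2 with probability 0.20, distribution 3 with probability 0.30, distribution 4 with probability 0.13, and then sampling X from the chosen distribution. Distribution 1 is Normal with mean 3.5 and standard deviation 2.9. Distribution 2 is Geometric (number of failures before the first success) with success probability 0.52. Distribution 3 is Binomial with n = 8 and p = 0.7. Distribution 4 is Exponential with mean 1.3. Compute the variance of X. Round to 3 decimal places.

7.441

Per component, 1: μ=3.5, E[X²]=20.66; 2: μ=0.923077, E[X²]=2.62722; 3: μ=5.6, E[X²]=33.04; 4: μ=1.3, E[X²]=3.38.
E[X] = 0.37·3.5 + 0.2·0.923077 + 0.3·5.6 + 0.13·1.3 = 3.32862.
E[X²] = 0.37·20.66 + 0.2·2.62722 + 0.3·33.04 + 0.13·3.38 = 18.521.
Var(X) = E[X²] − (E[X])² = 18.521 − 11.0797 = 7.44136.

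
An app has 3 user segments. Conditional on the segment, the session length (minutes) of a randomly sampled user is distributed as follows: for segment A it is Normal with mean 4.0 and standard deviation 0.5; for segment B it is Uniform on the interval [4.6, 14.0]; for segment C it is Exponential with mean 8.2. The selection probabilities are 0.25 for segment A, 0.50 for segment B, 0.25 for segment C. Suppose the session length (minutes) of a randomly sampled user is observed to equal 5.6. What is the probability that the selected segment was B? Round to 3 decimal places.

Likelihoods f(5.6 | ·): A: 0.00476818; B: 0.106383; C: 0.061602.
Posterior ∝ prior × likelihood. Numerator for B: 0.5·0.106383 = 0.0531915.
Normalizing constant: 0.25·0.00476818 + 0.5·0.106383 + 0.25·0.061602 = 0.069784.
P(B | observation) = 0.0531915 / 0.069784 = 0.76223.

0.762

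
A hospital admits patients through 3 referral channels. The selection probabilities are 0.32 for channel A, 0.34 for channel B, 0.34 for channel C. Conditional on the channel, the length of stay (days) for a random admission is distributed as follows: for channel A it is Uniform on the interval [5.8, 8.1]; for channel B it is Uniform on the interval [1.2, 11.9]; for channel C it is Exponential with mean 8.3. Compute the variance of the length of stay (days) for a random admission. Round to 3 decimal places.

Per component, A: μ=6.95, E[X²]=48.7433; B: μ=6.55, E[X²]=52.4433; C: μ=8.3, E[X²]=137.78.
E[X] = 0.32·6.95 + 0.34·6.55 + 0.34·8.3 = 7.273.
E[X²] = 0.32·48.7433 + 0.34·52.4433 + 0.34·137.78 = 80.2738.
Var(X) = E[X²] − (E[X])² = 80.2738 − 52.8965 = 27.3773.

27.377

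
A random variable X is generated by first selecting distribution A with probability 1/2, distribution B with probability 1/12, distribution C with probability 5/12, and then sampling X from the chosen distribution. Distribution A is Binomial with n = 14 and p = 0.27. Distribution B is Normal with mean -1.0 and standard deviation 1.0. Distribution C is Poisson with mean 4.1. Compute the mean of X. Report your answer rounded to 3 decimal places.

Component means — A: 3.78; B: -1; C: 4.1.
E[X] = 0.5·3.78 + 0.0833333·-1 + 0.416667·4.1 = 3.515.

3.515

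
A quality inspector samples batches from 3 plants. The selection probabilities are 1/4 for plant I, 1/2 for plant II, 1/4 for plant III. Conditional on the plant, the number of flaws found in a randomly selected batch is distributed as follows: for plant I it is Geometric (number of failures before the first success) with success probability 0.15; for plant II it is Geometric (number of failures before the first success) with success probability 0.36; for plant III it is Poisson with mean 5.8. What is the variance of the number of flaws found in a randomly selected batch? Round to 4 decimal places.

17.2774

Per component, I: μ=5.66667, E[X²]=69.8889; II: μ=1.77778, E[X²]=8.09877; III: μ=5.8, E[X²]=39.44.
E[X] = 0.25·5.66667 + 0.5·1.77778 + 0.25·5.8 = 3.75556.
E[X²] = 0.25·69.8889 + 0.5·8.09877 + 0.25·39.44 = 31.3816.
Var(X) = E[X²] − (E[X])² = 31.3816 − 14.1042 = 17.2774.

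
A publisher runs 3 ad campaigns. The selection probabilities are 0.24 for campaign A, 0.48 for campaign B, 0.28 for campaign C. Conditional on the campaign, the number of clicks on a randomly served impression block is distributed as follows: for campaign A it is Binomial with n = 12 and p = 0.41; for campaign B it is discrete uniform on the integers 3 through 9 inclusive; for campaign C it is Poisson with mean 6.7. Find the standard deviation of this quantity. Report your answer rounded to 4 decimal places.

Per component, A: μ=4.92, E[X²]=27.1092; B: μ=6, E[X²]=40; C: μ=6.7, E[X²]=51.59.
E[X] = 0.24·4.92 + 0.48·6 + 0.28·6.7 = 5.9368.
E[X²] = 0.24·27.1092 + 0.48·40 + 0.28·51.59 = 40.1514.
Var(X) = E[X²] − (E[X])² = 40.1514 − 35.2456 = 4.90581.
SD(X) = √4.90581 = 2.21491.

2.2149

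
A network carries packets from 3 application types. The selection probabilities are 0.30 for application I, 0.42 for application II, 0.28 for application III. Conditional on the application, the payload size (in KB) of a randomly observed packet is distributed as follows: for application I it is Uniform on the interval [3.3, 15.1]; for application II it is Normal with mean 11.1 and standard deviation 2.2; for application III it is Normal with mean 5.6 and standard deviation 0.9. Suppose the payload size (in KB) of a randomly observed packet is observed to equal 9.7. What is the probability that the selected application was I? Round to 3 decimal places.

Likelihoods f(9.7 | ·): I: 0.0847458; II: 0.148099; III: 1.38099e-05.
Posterior ∝ prior × likelihood. Numerator for I: 0.3·0.0847458 = 0.0254237.
Normalizing constant: 0.3·0.0847458 + 0.42·0.148099 + 0.28·1.38099e-05 = 0.0876291.
P(I | observation) = 0.0254237 / 0.0876291 = 0.290129.

0.290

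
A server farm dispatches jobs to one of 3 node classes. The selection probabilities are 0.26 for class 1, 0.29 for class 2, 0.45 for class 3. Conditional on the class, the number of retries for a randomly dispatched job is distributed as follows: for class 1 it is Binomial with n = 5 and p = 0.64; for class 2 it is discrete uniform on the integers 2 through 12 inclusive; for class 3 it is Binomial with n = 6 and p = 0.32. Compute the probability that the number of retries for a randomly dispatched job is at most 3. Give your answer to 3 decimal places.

0.617

Conditional on each class, P(X ≤ 3): 1: 0.590636; 2: 0.181818; 3: 0.912507.
By total probability, P(X ≤ 3) = 0.26·0.590636 + 0.29·0.181818 + 0.45·0.912507 = 0.616921.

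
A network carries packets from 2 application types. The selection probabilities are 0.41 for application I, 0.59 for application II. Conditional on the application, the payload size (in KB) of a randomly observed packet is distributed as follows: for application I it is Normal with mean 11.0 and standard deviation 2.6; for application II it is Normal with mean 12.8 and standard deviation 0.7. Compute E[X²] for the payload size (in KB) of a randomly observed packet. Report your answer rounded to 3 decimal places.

149.336

For each component E[X²] = Var + (mean)², giving I: 127.76; II: 164.33.
Overall E[X²] = 0.41·127.76 + 0.59·164.33 = 149.336.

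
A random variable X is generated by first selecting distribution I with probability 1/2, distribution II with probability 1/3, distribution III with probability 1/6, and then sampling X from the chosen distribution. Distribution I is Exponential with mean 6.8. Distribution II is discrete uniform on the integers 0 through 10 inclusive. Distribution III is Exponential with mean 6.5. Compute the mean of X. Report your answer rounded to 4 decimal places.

6.1500

Component means — I: 6.8; II: 5; III: 6.5.
E[X] = 0.5·6.8 + 0.333333·5 + 0.166667·6.5 = 6.15.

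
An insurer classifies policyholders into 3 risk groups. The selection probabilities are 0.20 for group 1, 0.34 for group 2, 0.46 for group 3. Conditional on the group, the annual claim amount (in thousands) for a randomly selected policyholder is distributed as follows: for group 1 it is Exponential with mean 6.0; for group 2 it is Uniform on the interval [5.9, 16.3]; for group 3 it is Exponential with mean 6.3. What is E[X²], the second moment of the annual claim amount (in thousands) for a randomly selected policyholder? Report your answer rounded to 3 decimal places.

95.871

For each component E[X²] = Var + (mean)², giving 1: 72; 2: 132.223; 3: 79.38.
Overall E[X²] = 0.2·72 + 0.34·132.223 + 0.46·79.38 = 95.8707.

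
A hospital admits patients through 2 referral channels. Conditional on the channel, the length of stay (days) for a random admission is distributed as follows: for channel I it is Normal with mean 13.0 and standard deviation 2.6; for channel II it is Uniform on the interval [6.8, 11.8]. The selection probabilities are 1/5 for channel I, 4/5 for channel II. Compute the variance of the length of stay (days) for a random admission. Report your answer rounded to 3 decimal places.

5.209

Per component, I: μ=13, E[X²]=175.76; II: μ=9.3, E[X²]=88.5733.
E[X] = 0.2·13 + 0.8·9.3 = 10.04.
E[X²] = 0.2·175.76 + 0.8·88.5733 = 106.011.
Var(X) = E[X²] − (E[X])² = 106.011 − 100.802 = 5.20907.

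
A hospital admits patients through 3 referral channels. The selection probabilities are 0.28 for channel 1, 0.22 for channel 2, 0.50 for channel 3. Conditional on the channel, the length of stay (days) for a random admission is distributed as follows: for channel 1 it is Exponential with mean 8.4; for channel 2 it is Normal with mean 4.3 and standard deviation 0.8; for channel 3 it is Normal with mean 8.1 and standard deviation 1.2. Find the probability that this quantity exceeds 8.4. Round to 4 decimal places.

Conditional on each channel, P(X > 8.4): 1: 0.367879; 2: 1.48769e-07; 3: 0.401294.
By total probability, P(X > 8.4) = 0.28·0.367879 + 0.22·1.48769e-07 + 0.5·0.401294 = 0.303653.

0.3037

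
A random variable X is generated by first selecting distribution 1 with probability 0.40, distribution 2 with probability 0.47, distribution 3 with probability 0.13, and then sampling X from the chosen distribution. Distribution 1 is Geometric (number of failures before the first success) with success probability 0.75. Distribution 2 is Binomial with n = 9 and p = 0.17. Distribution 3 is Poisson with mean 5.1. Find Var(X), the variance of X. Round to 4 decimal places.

3.6671

Per component, 1: μ=0.333333, E[X²]=0.555556; 2: μ=1.53, E[X²]=3.6108; 3: μ=5.1, E[X²]=31.11.
E[X] = 0.4·0.333333 + 0.47·1.53 + 0.13·5.1 = 1.51543.
E[X²] = 0.4·0.555556 + 0.47·3.6108 + 0.13·31.11 = 5.9636.
Var(X) = E[X²] − (E[X])² = 5.9636 − 2.29654 = 3.66706.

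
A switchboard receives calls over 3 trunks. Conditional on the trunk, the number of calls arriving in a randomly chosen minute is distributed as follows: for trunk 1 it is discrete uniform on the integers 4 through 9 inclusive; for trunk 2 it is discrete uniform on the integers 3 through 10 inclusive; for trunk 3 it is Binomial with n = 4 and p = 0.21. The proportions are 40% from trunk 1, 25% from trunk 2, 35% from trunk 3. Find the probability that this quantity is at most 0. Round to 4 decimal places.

0.1363

Conditional on each trunk, P(X ≤ 0): 1: 0; 2: 0; 3: 0.389501.
By total probability, P(X ≤ 0) = 0.4·0 + 0.25·0 + 0.35·0.389501 = 0.136325.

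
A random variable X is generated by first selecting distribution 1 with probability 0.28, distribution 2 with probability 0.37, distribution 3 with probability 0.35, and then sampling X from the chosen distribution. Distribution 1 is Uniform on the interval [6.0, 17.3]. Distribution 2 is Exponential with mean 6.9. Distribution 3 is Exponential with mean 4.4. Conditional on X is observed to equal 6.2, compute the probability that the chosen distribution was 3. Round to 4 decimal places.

Likelihoods f(6.2 | ·): 1: 0.0884956; 2: 0.0590086; 3: 0.0555376.
Posterior ∝ prior × likelihood. Numerator for 3: 0.35·0.0555376 = 0.0194382.
Normalizing constant: 0.28·0.0884956 + 0.37·0.0590086 + 0.35·0.0555376 = 0.0660501.
P(3 | observation) = 0.0194382 / 0.0660501 = 0.294294.

0.2943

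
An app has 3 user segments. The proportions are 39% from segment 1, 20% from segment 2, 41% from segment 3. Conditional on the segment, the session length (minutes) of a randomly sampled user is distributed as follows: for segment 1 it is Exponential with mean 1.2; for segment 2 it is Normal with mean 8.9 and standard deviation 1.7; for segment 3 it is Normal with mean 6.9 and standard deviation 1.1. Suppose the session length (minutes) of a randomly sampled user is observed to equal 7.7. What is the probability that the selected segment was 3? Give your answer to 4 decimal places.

Likelihoods f(7.7 | ·): 1: 0.00136175; 2: 0.182921; 3: 0.278396.
Posterior ∝ prior × likelihood. Numerator for 3: 0.41·0.278396 = 0.114142.
Normalizing constant: 0.39·0.00136175 + 0.2·0.182921 + 0.41·0.278396 = 0.151258.
P(3 | observation) = 0.114142 / 0.151258 = 0.754622.

0.7546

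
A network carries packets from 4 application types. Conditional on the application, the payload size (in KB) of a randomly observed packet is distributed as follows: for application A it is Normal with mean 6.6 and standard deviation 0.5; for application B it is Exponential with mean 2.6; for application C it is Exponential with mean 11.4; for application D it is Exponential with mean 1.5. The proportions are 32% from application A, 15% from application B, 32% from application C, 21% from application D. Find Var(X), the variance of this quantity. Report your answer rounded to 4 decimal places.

58.3704

Per component, A: μ=6.6, E[X²]=43.81; B: μ=2.6, E[X²]=13.52; C: μ=11.4, E[X²]=259.92; D: μ=1.5, E[X²]=4.5.
E[X] = 0.32·6.6 + 0.15·2.6 + 0.32·11.4 + 0.21·1.5 = 6.465.
E[X²] = 0.32·43.81 + 0.15·13.52 + 0.32·259.92 + 0.21·4.5 = 100.167.
Var(X) = E[X²] − (E[X])² = 100.167 − 41.7962 = 58.3704.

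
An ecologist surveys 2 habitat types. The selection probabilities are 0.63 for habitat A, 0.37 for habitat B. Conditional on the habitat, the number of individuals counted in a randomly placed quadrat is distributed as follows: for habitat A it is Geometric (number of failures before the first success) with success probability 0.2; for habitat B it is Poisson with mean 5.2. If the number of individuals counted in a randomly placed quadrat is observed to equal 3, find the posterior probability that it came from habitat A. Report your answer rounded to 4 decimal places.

Likelihoods P(X=3 | ·): A: 0.1024; B: 0.129279.
Posterior ∝ prior × likelihood. Numerator for A: 0.63·0.1024 = 0.064512.
Normalizing constant: 0.63·0.1024 + 0.37·0.129279 = 0.112345.
P(A | observation) = 0.064512 / 0.112345 = 0.57423.

0.5742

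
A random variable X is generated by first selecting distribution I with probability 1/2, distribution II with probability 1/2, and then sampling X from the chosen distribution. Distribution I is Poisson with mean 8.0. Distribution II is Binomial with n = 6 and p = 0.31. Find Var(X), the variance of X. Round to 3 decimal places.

Per component, I: μ=8, E[X²]=72; II: μ=1.86, E[X²]=4.743.
E[X] = 0.5·8 + 0.5·1.86 = 4.93.
E[X²] = 0.5·72 + 0.5·4.743 = 38.3715.
Var(X) = E[X²] − (E[X])² = 38.3715 − 24.3049 = 14.0666.

14.067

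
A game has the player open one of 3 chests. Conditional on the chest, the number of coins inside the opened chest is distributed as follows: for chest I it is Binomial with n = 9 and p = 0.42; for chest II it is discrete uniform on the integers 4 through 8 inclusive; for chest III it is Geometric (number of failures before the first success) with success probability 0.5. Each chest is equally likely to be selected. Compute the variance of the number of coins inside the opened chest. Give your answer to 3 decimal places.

Per component, I: μ=3.78, E[X²]=16.4808; II: μ=6, E[X²]=38; III: μ=1, E[X²]=3.
E[X] = 0.333333·3.78 + 0.333333·6 + 0.333333·1 = 3.59333.
E[X²] = 0.333333·16.4808 + 0.333333·38 + 0.333333·3 = 19.1603.
Var(X) = E[X²] − (E[X])² = 19.1603 − 12.912 = 6.24822.

6.248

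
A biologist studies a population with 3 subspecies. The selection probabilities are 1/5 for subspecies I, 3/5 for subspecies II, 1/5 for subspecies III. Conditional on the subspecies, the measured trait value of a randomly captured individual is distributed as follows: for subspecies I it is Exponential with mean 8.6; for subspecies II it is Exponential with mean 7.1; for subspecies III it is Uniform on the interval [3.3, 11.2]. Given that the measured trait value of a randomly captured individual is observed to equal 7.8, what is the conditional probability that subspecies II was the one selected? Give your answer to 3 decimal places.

Likelihoods f(7.8 | ·): I: 0.0469469; II: 0.0469493; III: 0.126582.
Posterior ∝ prior × likelihood. Numerator for II: 0.6·0.0469493 = 0.0281696.
Normalizing constant: 0.2·0.0469469 + 0.6·0.0469493 + 0.2·0.126582 = 0.0628754.
P(II | observation) = 0.0281696 / 0.0628754 = 0.448022.

0.448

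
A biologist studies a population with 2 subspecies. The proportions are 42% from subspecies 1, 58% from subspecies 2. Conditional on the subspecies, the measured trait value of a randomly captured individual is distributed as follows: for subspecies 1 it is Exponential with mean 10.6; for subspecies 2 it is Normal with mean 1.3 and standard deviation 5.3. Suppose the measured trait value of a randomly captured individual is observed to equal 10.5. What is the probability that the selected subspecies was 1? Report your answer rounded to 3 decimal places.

0.603

Likelihoods f(10.5 | ·): 1: 0.0350346; 2: 0.0166852.
Posterior ∝ prior × likelihood. Numerator for 1: 0.42·0.0350346 = 0.0147145.
Normalizing constant: 0.42·0.0350346 + 0.58·0.0166852 = 0.024392.
P(1 | observation) = 0.0147145 / 0.024392 = 0.603253.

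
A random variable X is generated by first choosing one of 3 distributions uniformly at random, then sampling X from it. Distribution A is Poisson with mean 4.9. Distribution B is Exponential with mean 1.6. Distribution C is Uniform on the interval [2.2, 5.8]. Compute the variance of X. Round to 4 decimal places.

4.7867

Per component, A: μ=4.9, E[X²]=28.91; B: μ=1.6, E[X²]=5.12; C: μ=4, E[X²]=17.08.
E[X] = 0.333333·4.9 + 0.333333·1.6 + 0.333333·4 = 3.5.
E[X²] = 0.333333·28.91 + 0.333333·5.12 + 0.333333·17.08 = 17.0367.
Var(X) = E[X²] − (E[X])² = 17.0367 − 12.25 = 4.78667.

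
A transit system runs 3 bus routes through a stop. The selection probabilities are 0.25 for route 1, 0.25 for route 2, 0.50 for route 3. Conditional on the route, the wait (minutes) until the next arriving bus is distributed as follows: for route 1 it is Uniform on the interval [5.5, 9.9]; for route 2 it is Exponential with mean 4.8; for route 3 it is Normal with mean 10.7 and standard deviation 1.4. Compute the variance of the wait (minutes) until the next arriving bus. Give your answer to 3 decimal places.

Per component, 1: μ=7.7, E[X²]=60.9033; 2: μ=4.8, E[X²]=46.08; 3: μ=10.7, E[X²]=116.45.
E[X] = 0.25·7.7 + 0.25·4.8 + 0.5·10.7 = 8.475.
E[X²] = 0.25·60.9033 + 0.25·46.08 + 0.5·116.45 = 84.9708.
Var(X) = E[X²] − (E[X])² = 84.9708 − 71.8256 = 13.1452.

13.145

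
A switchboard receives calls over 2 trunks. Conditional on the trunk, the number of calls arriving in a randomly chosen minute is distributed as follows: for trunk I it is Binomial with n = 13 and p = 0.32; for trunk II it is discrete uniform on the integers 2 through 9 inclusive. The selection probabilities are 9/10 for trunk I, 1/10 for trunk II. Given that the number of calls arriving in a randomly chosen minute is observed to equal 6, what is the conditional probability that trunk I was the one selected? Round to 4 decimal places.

0.8992

Likelihoods P(X=6 | ·): I: 0.123874; II: 0.125.
Posterior ∝ prior × likelihood. Numerator for I: 0.9·0.123874 = 0.111486.
Normalizing constant: 0.9·0.123874 + 0.1·0.125 = 0.123986.
P(I | observation) = 0.111486 / 0.123986 = 0.899183.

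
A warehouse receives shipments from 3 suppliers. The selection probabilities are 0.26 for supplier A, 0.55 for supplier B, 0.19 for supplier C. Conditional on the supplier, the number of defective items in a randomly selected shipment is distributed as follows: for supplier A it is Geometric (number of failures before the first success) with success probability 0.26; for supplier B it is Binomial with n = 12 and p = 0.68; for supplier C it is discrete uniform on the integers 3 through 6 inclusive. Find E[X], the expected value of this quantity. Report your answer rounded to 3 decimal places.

6.083

Component means — A: 2.84615; B: 8.16; C: 4.5.
E[X] = 0.26·2.84615 + 0.55·8.16 + 0.19·4.5 = 6.083.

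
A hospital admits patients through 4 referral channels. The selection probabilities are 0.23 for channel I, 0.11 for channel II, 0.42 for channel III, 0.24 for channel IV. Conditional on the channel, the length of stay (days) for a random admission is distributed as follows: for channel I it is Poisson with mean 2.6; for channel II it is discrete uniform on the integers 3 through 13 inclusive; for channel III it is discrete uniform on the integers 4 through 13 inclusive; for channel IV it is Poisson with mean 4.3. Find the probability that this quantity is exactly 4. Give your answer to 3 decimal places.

0.131

Conditional on each channel, P(X = 4): I: 0.141422; II: 0.0909091; III: 0.1; IV: 0.193284.
By total probability, P(X = 4) = 0.23·0.141422 + 0.11·0.0909091 + 0.42·0.1 + 0.24·0.193284 = 0.130915.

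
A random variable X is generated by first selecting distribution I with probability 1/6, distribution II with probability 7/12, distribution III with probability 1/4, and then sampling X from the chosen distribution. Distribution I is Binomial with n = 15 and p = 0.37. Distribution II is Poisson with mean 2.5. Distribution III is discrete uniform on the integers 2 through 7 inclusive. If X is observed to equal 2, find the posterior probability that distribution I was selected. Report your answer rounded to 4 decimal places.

0.0299

Likelihoods P(X=2 | ·): I: 0.0354014; II: 0.256516; III: 0.166667.
Posterior ∝ prior × likelihood. Numerator for I: 0.166667·0.0354014 = 0.00590023.
Normalizing constant: 0.166667·0.0354014 + 0.583333·0.256516 + 0.25·0.166667 = 0.197201.
P(I | observation) = 0.00590023 / 0.197201 = 0.0299199.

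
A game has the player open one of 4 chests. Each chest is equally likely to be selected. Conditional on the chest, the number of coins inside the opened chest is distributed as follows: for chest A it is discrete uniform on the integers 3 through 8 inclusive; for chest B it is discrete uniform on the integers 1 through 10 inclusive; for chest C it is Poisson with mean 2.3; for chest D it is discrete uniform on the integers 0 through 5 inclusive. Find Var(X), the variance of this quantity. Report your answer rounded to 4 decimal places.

Per component, A: μ=5.5, E[X²]=33.1667; B: μ=5.5, E[X²]=38.5; C: μ=2.3, E[X²]=7.59; D: μ=2.5, E[X²]=9.16667.
E[X] = 0.25·5.5 + 0.25·5.5 + 0.25·2.3 + 0.25·2.5 = 3.95.
E[X²] = 0.25·33.1667 + 0.25·38.5 + 0.25·7.59 + 0.25·9.16667 = 22.1058.
Var(X) = E[X²] − (E[X])² = 22.1058 − 15.6025 = 6.50333.

6.5033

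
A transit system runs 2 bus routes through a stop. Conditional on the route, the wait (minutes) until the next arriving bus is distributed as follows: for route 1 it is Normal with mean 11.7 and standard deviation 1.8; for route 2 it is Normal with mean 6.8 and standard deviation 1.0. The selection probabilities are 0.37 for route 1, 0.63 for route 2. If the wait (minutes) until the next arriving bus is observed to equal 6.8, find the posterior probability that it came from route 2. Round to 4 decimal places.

0.9920

Likelihoods f(6.8 | ·): 1: 0.00545091; 2: 0.398942.
Posterior ∝ prior × likelihood. Numerator for 2: 0.63·0.398942 = 0.251334.
Normalizing constant: 0.37·0.00545091 + 0.63·0.398942 = 0.25335.
P(2 | observation) = 0.251334 / 0.25335 = 0.992039.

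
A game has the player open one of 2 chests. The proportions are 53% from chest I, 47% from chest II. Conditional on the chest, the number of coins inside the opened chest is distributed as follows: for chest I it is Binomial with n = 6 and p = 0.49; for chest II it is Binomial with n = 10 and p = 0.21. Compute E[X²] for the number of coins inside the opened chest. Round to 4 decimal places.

For each component E[X²] = Var + (mean)², giving I: 10.143; II: 6.069.
Overall E[X²] = 0.53·10.143 + 0.47·6.069 = 8.22822.

8.2282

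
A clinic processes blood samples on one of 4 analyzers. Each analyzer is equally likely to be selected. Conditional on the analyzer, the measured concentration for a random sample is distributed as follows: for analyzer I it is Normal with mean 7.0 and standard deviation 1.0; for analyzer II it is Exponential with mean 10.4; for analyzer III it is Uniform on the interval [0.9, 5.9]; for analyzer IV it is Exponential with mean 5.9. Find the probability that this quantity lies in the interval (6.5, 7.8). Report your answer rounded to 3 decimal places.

Conditional on each analyzer, P(6.5 < X < 7.8): I: 0.479607; II: 0.0628949; III: 0; IV: 0.0657148.
By total probability, P(6.5 < X < 7.8) = 0.25·0.479607 + 0.25·0.0628949 + 0.25·0 + 0.25·0.0657148 = 0.152054.

0.152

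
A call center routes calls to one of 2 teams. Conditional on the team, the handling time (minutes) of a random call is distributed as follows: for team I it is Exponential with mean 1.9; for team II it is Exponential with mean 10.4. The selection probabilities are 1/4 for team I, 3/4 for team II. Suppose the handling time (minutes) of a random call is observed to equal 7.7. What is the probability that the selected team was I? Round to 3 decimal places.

Likelihoods f(7.7 | ·): I: 0.00914557; II: 0.0458587.
Posterior ∝ prior × likelihood. Numerator for I: 0.25·0.00914557 = 0.00228639.
Normalizing constant: 0.25·0.00914557 + 0.75·0.0458587 = 0.0366804.
P(I | observation) = 0.00228639 / 0.0366804 = 0.0623328.

0.062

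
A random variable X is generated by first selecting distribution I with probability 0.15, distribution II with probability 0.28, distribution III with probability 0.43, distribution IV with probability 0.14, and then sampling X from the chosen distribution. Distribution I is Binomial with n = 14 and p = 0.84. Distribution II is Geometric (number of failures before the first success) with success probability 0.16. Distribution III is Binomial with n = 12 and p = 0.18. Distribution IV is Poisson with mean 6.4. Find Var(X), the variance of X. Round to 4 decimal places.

Per component, I: μ=11.76, E[X²]=140.179; II: μ=5.25, E[X²]=60.375; III: μ=2.16, E[X²]=6.4368; IV: μ=6.4, E[X²]=47.36.
E[X] = 0.15·11.76 + 0.28·5.25 + 0.43·2.16 + 0.14·6.4 = 5.0588.
E[X²] = 0.15·140.179 + 0.28·60.375 + 0.43·6.4368 + 0.14·47.36 = 47.3301.
Var(X) = E[X²] − (E[X])² = 47.3301 − 25.5915 = 21.7386.

21.7386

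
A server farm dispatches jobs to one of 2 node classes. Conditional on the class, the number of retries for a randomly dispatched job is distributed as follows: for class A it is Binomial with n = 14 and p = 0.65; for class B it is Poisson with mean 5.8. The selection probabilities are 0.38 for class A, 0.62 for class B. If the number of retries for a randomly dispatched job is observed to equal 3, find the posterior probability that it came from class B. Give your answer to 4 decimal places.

0.9940

Likelihoods P(X=3 | ·): A: 0.000965139; B: 0.098452.
Posterior ∝ prior × likelihood. Numerator for B: 0.62·0.098452 = 0.0610403.
Normalizing constant: 0.38·0.000965139 + 0.62·0.098452 = 0.061407.
P(B | observation) = 0.0610403 / 0.061407 = 0.994028.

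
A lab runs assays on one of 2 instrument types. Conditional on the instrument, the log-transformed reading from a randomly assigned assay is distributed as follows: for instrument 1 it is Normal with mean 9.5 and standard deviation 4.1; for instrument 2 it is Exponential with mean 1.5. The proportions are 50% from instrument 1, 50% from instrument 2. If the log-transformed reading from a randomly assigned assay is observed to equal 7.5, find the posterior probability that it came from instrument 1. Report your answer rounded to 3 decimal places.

0.951

Likelihoods f(7.5 | ·): 1: 0.0863884; 2: 0.00449196.
Posterior ∝ prior × likelihood. Numerator for 1: 0.5·0.0863884 = 0.0431942.
Normalizing constant: 0.5·0.0863884 + 0.5·0.00449196 = 0.0454402.
P(1 | observation) = 0.0431942 / 0.0454402 = 0.950573.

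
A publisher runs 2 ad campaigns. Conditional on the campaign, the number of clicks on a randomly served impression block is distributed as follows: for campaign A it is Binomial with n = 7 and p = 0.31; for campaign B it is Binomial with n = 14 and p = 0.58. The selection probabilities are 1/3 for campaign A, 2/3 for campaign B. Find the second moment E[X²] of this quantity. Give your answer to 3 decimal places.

For each component E[X²] = Var + (mean)², giving A: 6.2062; B: 69.3448.
Overall E[X²] = 0.333333·6.2062 + 0.666667·69.3448 = 48.2986.

48.299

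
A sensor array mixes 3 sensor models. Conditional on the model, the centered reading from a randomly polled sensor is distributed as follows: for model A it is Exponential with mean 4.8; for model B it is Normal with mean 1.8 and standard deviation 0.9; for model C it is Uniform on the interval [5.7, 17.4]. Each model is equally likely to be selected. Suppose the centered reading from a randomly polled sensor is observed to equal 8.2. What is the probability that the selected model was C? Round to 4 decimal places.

0.6937

Likelihoods f(8.2 | ·): A: 0.0377432; B: 4.63433e-12; C: 0.0854701.
Posterior ∝ prior × likelihood. Numerator for C: 0.333333·0.0854701 = 0.02849.
Normalizing constant: 0.333333·0.0377432 + 0.333333·4.63433e-12 + 0.333333·0.0854701 = 0.0410711.
P(C | observation) = 0.02849 / 0.0410711 = 0.693676.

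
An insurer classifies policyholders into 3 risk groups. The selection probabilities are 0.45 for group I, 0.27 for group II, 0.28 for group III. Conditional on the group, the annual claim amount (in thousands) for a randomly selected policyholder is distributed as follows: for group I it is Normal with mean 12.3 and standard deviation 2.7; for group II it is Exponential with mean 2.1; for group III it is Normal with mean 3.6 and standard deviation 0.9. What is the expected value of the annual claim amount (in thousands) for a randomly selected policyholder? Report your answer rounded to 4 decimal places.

7.1100

Component means — I: 12.3; II: 2.1; III: 3.6.
E[X] = 0.45·12.3 + 0.27·2.1 + 0.28·3.6 = 7.11.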